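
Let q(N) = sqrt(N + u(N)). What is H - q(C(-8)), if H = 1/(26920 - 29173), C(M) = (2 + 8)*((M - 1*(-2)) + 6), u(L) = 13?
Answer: -1/2253 - sqrt(13) ≈ -3.6060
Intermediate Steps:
C(M) = 80 + 10*M (C(M) = 10*((M + 2) + 6) = 10*((2 + M) + 6) = 10*(8 + M) = 80 + 10*M)
q(N) = sqrt(13 + N) (q(N) = sqrt(N + 13) = sqrt(13 + N))
H = -1/2253 (H = 1/(-2253) = -1/2253 ≈ -0.00044385)
H - q(C(-8)) = -1/2253 - sqrt(13 + (80 + 10*(-8))) = -1/2253 - sqrt(13 + (80 - 80)) = -1/2253 - sqrt(13 + 0) = -1/2253 - sqrt(13)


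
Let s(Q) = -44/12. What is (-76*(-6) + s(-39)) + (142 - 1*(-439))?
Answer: 3100/3 ≈ 1033.3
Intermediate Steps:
s(Q) = -11/3 (s(Q) = -44*1/12 = -11/3)
(-76*(-6) + s(-39)) + (142 - 1*(-439)) = (-76*(-6) - 11/3) + (142 - 1*(-439)) = (456 - 11/3) + (142 + 439) = 1357/3 + 581 = 3100/3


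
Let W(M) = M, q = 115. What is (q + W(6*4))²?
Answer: 19321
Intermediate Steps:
(q + W(6*4))² = (115 + 6*4)² = (115 + 24)² = 139² = 19321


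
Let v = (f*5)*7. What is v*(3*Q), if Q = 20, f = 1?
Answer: 2100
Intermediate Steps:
v = 35 (v = (1*5)*7 = 5*7 = 35)
v*(3*Q) = 35*(3*20) = 35*60 = 2100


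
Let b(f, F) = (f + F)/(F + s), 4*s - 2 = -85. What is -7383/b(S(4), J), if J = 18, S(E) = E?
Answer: 7383/8 ≈ 922.88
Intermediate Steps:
s = -83/4 (s = 1/2 + (1/4)*(-85) = 1/2 - 85/4 = -83/4 ≈ -20.750)
b(f, F) = (F + f)/(-83/4 + F) (b(f, F) = (f + F)/(F - 83/4) = (F + f)/(-83/4 + F))
-7383/b(S(4), J) = -7383*(-83 + 4*18)/(4*(18 + 4)) = -7383/(4*22/(-83 + 72)) = -7383/(4*22/(-11)) = -7383/(4*(-1/11)*22) = -7383/(-8) = -7383*(-1/8) = 7383/8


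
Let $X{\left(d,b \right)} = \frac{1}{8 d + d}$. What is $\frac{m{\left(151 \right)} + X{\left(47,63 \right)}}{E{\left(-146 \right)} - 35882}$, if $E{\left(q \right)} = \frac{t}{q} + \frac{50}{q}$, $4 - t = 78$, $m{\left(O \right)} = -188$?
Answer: $\frac{5805179}{1107995202} \approx 0.0052394$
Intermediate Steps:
$t = -74$ ($t = 4 - 78 = -74$)
$X{\left(d,b \right)} = \frac{1}{9 d}$
$E{\left(q \right)} = - \frac{24}{q}$ ($E{\left(q \right)} = - \frac{74}{q} + \frac{50}{q} = - \frac{24}{q}$)
$\frac{m{\left(151 \right)} + X{\left(47,63 \right)}}{E{\left(-146 \right)} - 35882} = \frac{-188 + \frac{1}{9 \cdot 47}}{- \frac{24}{-146} - 35882} = \frac{-188 + \frac{1}{9} \cdot \frac{1}{47}}{\left(-24\right) \left(- \frac{1}{146}\right) - 35882} = \frac{-188 + \frac{1}{423}}{\frac{12}{73} - 35882} = - \frac{79523}{423 \left(- \frac{2619374}{73}\right)} = \left(- \frac{79523}{423}\right) \left(- \frac{73}{2619374}\right) = \frac{5805179}{1107995202}$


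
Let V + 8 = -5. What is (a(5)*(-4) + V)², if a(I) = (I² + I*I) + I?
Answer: 54289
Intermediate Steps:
V = -13 (V = -8 - 5 = -13)
a(I) = I + 2*I² (a(I) = (I² + I²) + I = 2*I² + I = I + 2*I²)
(a(5)*(-4) + V)² = ((5*(1 + 2*5))*(-4) - 13)² = ((5*(1 + 10))*(-4) - 13)² = ((5*11)*(-4) - 13)² = (55*(-4) - 13)² = (-220 - 13)² = (-233)² = 54289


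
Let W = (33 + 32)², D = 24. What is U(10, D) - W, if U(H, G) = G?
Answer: -4201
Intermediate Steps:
W = 4225 (W = 65² = 4225)
U(10, D) - W = 24 - 1*4225 = 24 - 4225 = -4201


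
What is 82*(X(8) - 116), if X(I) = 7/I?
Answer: -37761/4 ≈ -9440.3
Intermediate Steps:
82*(X(8) - 116) = 82*(7/8 - 116) = 82*(-921/8) = -37761/4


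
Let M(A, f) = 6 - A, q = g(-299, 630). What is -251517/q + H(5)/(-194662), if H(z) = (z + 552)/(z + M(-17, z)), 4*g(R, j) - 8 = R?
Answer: 1827869896787/528701992 ≈ 3457.3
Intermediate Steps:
g(R, j) = 2 + R/4
q = -291/4 (q = 2 + (¼)*(-299) = 2 - 299/4 = -291/4 ≈ -72.750)
H(z) = (552 + z)/(23 + z) (H(z) = (z + 552)/(z + (6 - 1*(-17))) = (552 + z)/(z + (6 + 17)) = (552 + z)/(z + 23) = (552 + z)/(23 + z))
-251517/q + H(5)/(-194662) = -251517/(-291/4) + ((552 + 5)/(23 + 5))/(-194662) = -251517*(-4/291) + (557/28)*(-1/194662) = 335356/97 + ((1/28)*557)*(-1/194662) = 335356/97 + (557/28)*(-1/194662) = 335356/97 - 557/5450536 = 1827869896787/528701992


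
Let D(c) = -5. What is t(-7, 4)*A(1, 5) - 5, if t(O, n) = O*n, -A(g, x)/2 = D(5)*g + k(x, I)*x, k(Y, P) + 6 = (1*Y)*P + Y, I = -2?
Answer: -3365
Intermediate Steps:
k(Y, P) = -6 + Y + P*Y (k(Y, P) = -6 + ((1*Y)*P + Y) = -6 + (Y*P + Y) = -6 + (P*Y + Y) = -6 + (Y + P*Y) = -6 + Y + P*Y)
A(g, x) = 10*g - 2*x*(-6 - x) (A(g, x) = -2*(-5*g + (-6 + x - 2*x)*x) = -2*(-5*g + (-6 - x)*x) = -2*(-5*g + x*(-6 - x)) = 10*g - 2*x*(-6 - x))
t(-7, 4)*A(1, 5) - 5 = (-7*4)*(10*1 + 2*5*(6 + 5)) - 5 = -28*(10 + 2*5*11) - 5 = -28*(10 + 110) - 5 = -28*120 - 5 = -3360 - 5 = -3365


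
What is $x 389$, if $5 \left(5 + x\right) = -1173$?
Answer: $- \frac{466022}{5} \approx -93204.0$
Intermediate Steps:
$x = - \frac{1198}{5}$ ($x = -5 + \frac{1}{5} \left(-1173\right) = -5 - \frac{1173}{5} = - \frac{1198}{5} \approx -239.6$)
$x 389 = \left(- \frac{1198}{5}\right) 389 = - \frac{466022}{5}$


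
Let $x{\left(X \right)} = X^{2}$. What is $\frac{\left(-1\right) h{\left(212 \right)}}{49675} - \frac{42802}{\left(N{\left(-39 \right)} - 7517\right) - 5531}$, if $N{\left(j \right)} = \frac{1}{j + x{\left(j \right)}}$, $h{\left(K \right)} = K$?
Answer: $\frac{629382628816}{192114436225} \approx 3.2761$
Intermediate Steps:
$N{\left(j \right)} = \frac{1}{j + j^{2}}$
$\frac{\left(-1\right) h{\left(212 \right)}}{49675} - \frac{42802}{\left(N{\left(-39 \right)} - 7517\right) - 5531} = \frac{\left(-1\right) 212}{49675} - \frac{42802}{\left(\frac{1}{\left(-39\right) \left(1 - 39\right)} - 7517\right) - 5531} = \left(-212\right) \frac{1}{49675} - \frac{42802}{\left(- \frac{1}{39 \left(-38\right)} - 7517\right) - 5531} = - \frac{212}{49675} - \frac{42802}{\left(\left(- \frac{1}{39}\right) \left(- \frac{1}{38}\right) - 7517\right) - 5531} = - \frac{212}{49675} - \frac{42802}{\left(\frac{1}{1482} - 7517\right) - 5531} = - \frac{212}{49675} - \frac{42802}{- \frac{11140193}{1482} - 5531} = - \frac{212}{49675} - \frac{42802}{- \frac{19337135}{1482}} = - \frac{212}{49675} - - \frac{63432564}{19337135} = - \frac{212}{49675} + \frac{63432564}{19337135} = \frac{629382628816}{192114436225}$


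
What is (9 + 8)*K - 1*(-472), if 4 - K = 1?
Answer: 523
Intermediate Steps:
K = 3 (K = 4 - 1*1 = 4 - 1 = 3)
(9 + 8)*K - 1*(-472) = (9 + 8)*3 - 1*(-472) = 17*3 + 472 = 51 + 472 = 523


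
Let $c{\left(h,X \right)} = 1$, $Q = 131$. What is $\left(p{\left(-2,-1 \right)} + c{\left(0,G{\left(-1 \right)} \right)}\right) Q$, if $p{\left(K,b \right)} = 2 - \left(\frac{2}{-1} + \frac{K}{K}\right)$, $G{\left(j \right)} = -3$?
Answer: $524$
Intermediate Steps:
$p{\left(K,b \right)} = 3$ ($p{\left(K,b \right)} = 2 - \left(2 \left(-1\right) + 1\right) = 2 - \left(-2 + 1\right) = 2 - -1 = 2 + 1 = 3$)
$\left(p{\left(-2,-1 \right)} + c{\left(0,G{\left(-1 \right)} \right)}\right) Q = \left(3 + 1\right) 131 = 4 \cdot 131 = 524$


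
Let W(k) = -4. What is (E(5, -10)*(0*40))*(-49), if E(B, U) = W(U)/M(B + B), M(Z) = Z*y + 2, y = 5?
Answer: 0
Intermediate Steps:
M(Z) = 2 + 5*Z (M(Z) = Z*5 + 2 = 5*Z + 2 = 2 + 5*Z)
E(B, U) = -4/(2 + 10*B) (E(B, U) = -4/(2 + 5*(B + B)) = -4/(2 + 5*(2*B)) = -4/(2 + 10*B))
(E(5, -10)*(0*40))*(-49) = ((-2/(1 + 5*5))*(0*40))*(-49) = (-2/(1 + 25)*0)*(-49) = (-2/26*0)*(-49) = (-2*1/26*0)*(-49) = -1/13*0*(-49) = 0*(-49) = 0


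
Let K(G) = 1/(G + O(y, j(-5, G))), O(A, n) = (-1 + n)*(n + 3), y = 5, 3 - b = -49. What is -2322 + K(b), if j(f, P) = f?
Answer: -148607/64 ≈ -2322.0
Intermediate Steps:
b = 52 (b = 3 - 1*(-49) = 3 + 49 = 52)
O(A, n) = (-1 + n)*(3 + n)
K(G) = 1/(12 + G) (K(G) = 1/(G + (-3 + (-5)² + 2*(-5))) = 1/(G + (-3 + 25 - 10)) = 1/(G + 12) = 1/(12 + G))
-2322 + K(b) = -2322 + 1/(12 + 52) = -2322 + 1/64 = -148607/64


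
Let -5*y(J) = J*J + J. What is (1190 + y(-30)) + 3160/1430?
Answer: 145604/143 ≈ 1018.2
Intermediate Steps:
y(J) = -J/5 - J²/5 (y(J) = -(J*J + J)/5 = -(J² + J)/5 = -(J + J²)/5 = -J/5 - J²/5)
(1190 + y(-30)) + 3160/1430 = (1190 - ⅕*(-30)*(1 - 30)) + 3160/1430 = (1190 - ⅕*(-30)*(-29)) + 3160*(1/1430) = (1190 - 174) + 316/143 = 1016 + 316/143 = 145604/143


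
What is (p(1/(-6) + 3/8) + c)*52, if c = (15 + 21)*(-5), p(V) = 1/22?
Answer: -102934/11 ≈ -9357.6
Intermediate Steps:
p(V) = 1/22
c = -180 (c = 36*(-5) = -180)
(p(1/(-6) + 3/8) + c)*52 = (1/22 - 180)*52 = -3959/22*52 = -102934/11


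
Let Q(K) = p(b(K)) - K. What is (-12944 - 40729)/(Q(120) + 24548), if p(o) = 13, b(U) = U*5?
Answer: -17891/8147 ≈ -2.1960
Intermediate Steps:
b(U) = 5*U
Q(K) = 13 - K
(-12944 - 40729)/(Q(120) + 24548) = (-12944 - 40729)/((13 - 1*120) + 24548) = -53673/((13 - 120) + 24548) = -53673/(-107 + 24548) = -53673/24441 = -53673*1/24441 = -17891/8147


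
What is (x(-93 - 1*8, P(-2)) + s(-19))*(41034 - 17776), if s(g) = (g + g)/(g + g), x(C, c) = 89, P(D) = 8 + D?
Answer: 2093220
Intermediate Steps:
s(g) = 1 (s(g) = (2*g)/((2*g)) = (2*g)*(1/(2*g)) = 1)
(x(-93 - 1*8, P(-2)) + s(-19))*(41034 - 17776) = (89 + 1)*(41034 - 17776) = 90*23258 = 2093220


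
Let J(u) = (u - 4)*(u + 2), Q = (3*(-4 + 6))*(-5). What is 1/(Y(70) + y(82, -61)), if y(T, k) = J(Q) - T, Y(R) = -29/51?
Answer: 51/44341 ≈ 0.0011502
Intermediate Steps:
Y(R) = -29/51 (Y(R) = -29*1/51 = -29/51)
Q = -30 (Q = (3*2)*(-5) = 6*(-5) = -30)
J(u) = (-4 + u)*(2 + u)
y(T, k) = 952 - T (y(T, k) = (-8 + (-30)² - 2*(-30)) - T = (-8 + 900 + 60) - T = 952 - T)
1/(Y(70) + y(82, -61)) = 1/(-29/51 + (952 - 1*82)) = 1/(-29/51 + (952 - 82)) = 1/(-29/51 + 870) = 1/(44341/51) = 51/44341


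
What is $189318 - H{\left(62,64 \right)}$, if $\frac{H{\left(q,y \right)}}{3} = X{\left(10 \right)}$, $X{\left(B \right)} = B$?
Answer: $189288$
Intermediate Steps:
$H{\left(q,y \right)} = 30$ ($H{\left(q,y \right)} = 3 \cdot 10 = 30$)
$189318 - H{\left(62,64 \right)} = 189318 - 30 = 189288$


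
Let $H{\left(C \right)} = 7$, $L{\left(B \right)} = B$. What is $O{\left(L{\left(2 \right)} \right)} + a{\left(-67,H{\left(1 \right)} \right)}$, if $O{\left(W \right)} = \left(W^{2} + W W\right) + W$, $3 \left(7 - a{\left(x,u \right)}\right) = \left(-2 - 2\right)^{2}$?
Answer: $\frac{35}{3} \approx 11.667$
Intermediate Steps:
$a{\left(x,u \right)} = \frac{5}{3}$ ($a{\left(x,u \right)} = 7 - \frac{\left(-2 - 2\right)^{2}}{3} = 7 - \frac{\left(-4\right)^{2}}{3} = 7 - \frac{16}{3} = \frac{5}{3}$)
$O{\left(W \right)} = W + 2 W^{2}$ ($O{\left(W \right)} = \left(W^{2} + W^{2}\right) + W = 2 W^{2} + W = W + 2 W^{2}$)
$O{\left(L{\left(2 \right)} \right)} + a{\left(-67,H{\left(1 \right)} \right)} = 2 \left(1 + 2 \cdot 2\right) + \frac{5}{3} = 2 \left(1 + 4\right) + \frac{5}{3} = 2 \cdot 5 + \frac{5}{3} = 10 + \frac{5}{3} = \frac{35}{3}$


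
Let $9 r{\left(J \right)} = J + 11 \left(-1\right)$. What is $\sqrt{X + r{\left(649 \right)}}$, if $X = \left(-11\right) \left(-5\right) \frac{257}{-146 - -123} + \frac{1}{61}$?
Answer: $\frac{i \sqrt{9631305982}}{4209} \approx 23.317 i$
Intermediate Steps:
$r{\left(J \right)} = - \frac{11}{9} + \frac{J}{9}$ ($r{\left(J \right)} = \frac{J + 11 \left(-1\right)}{9} = \frac{J - 11}{9} = \frac{-11 + J}{9} = - \frac{11}{9} + \frac{J}{9}$)
$X = - \frac{862212}{1403}$ ($X = 55 \frac{257}{-146 + 123} + \frac{1}{61} = 55 \frac{257}{-23} + \frac{1}{61} = 55 \cdot 257 \left(- \frac{1}{23}\right) + \frac{1}{61} = 55 \left(- \frac{257}{23}\right) + \frac{1}{61} = - \frac{14135}{23} + \frac{1}{61} = - \frac{862212}{1403} \approx -614.55$)
$\sqrt{X + r{\left(649 \right)}} = \sqrt{- \frac{862212}{1403} + \left(- \frac{11}{9} + \frac{1}{9} \cdot 649\right)} = \sqrt{- \frac{862212}{1403} + \left(- \frac{11}{9} + \frac{649}{9}\right)} = \sqrt{- \frac{862212}{1403} + \frac{638}{9}} = \sqrt{- \frac{6864794}{12627}} = \frac{i \sqrt{9631305982}}{4209}$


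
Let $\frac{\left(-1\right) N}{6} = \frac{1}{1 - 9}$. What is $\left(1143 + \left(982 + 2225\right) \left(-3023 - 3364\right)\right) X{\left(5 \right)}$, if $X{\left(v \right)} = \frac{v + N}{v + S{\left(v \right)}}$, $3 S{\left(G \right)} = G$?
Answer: $- \frac{706627827}{40} \approx -1.7666 \cdot 10^{7}$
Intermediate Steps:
$S{\left(G \right)} = \frac{G}{3}$
$N = \frac{3}{4}$ ($N = - \frac{6}{1 - 9} = - \frac{6}{-8} = \left(-6\right) \left(- \frac{1}{8}\right) = \frac{3}{4} \approx 0.75$)
$X{\left(v \right)} = \frac{3 \left(\frac{3}{4} + v\right)}{4 v}$ ($X{\left(v \right)} = \frac{v + \frac{3}{4}}{v + \frac{v}{3}} = \frac{\frac{3}{4} + v}{\frac{4}{3} v} = \left(\frac{3}{4} + v\right) \frac{3}{4 v} = \frac{3 \left(\frac{3}{4} + v\right)}{4 v}$)
$\left(1143 + \left(982 + 2225\right) \left(-3023 - 3364\right)\right) X{\left(5 \right)} = \left(1143 + \left(982 + 2225\right) \left(-3023 - 3364\right)\right) \frac{3 \left(3 + 4 \cdot 5\right)}{16 \cdot 5} = \left(1143 + 3207 \left(-6387\right)\right) \frac{3}{16} \cdot \frac{1}{5} \left(3 + 20\right) = \left(1143 - 20483109\right) \frac{3}{16} \cdot \frac{1}{5} \cdot 23 = \left(-20481966\right) \frac{69}{80} = - \frac{706627827}{40}$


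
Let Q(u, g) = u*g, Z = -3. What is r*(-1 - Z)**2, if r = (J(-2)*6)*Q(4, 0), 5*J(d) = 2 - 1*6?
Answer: 0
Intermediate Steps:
Q(u, g) = g*u
J(d) = -4/5 (J(d) = (2 - 1*6)/5 = (2 - 6)/5 = (1/5)*(-4) = -4/5)
r = 0 (r = (-4/5*6)*(0*4) = -24/5*0 = 0)
r*(-1 - Z)**2 = 0*(-1 - 1*(-3))**2 = 0*(-1 + 3)**2 = 0*2**2 = 0*4 = 0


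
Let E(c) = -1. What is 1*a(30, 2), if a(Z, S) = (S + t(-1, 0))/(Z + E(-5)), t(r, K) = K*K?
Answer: 2/29 ≈ 0.068966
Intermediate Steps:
t(r, K) = K**2
a(Z, S) = S/(-1 + Z) (a(Z, S) = (S + 0**2)/(Z - 1) = (S + 0)/(-1 + Z) = S/(-1 + Z))
1*a(30, 2) = 1*(2/(-1 + 30)) = 1*(2/29) = 2/29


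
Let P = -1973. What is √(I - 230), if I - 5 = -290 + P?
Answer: 2*I*√622 ≈ 49.88*I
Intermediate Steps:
I = -2258 (I = 5 + (-290 - 1973) = 5 - 2263 = -2258)
√(I - 230) = √(-2258 - 230) = √(-2488) = 2*I*√622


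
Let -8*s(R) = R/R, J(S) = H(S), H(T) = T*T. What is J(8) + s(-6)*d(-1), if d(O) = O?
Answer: 513/8 ≈ 64.125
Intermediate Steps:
H(T) = T²
J(S) = S²
s(R) = -⅛ (s(R) = -R/(8*R) = -⅛*1 = -⅛)
J(8) + s(-6)*d(-1) = 8² - ⅛*(-1) = 64 + ⅛ = 513/8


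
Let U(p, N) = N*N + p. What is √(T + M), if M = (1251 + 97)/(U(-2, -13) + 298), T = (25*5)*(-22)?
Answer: I*√593991930/465 ≈ 52.413*I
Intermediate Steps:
T = -2750 (T = 125*(-22) = -2750)
U(p, N) = p + N² (U(p, N) = N² + p = p + N²)
M = 1348/465 (M = (1251 + 97)/((-2 + (-13)²) + 298) = 1348/((-2 + 169) + 298) = 1348/(167 + 298) = 1348/465 ≈ 2.8989)
√(T + M) = √(-2750 + 1348/465) = √(-1277402/465) = I*√593991930/465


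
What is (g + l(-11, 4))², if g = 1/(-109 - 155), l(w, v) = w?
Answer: 8439025/69696 ≈ 121.08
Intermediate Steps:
g = -1/264 (g = 1/(-264) = -1/264 ≈ -0.0037879)
(g + l(-11, 4))² = (-1/264 - 11)² = (-2905/264)² = 8439025/69696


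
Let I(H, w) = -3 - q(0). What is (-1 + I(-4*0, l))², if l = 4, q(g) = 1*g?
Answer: 16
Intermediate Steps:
q(g) = g
I(H, w) = -3 (I(H, w) = -3 - 1*0 = -3 + 0 = -3)
(-1 + I(-4*0, l))² = (-1 - 3)² = (-4)² = 16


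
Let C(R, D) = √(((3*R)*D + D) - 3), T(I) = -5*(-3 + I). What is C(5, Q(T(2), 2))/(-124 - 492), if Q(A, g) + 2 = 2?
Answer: -I*√3/616 ≈ -0.0028118*I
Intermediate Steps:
T(I) = 15 - 5*I
Q(A, g) = 0 (Q(A, g) = -2 + 2 = 0)
C(R, D) = √(-3 + D + 3*D*R) (C(R, D) = √((3*D*R + D) - 3) = √((D + 3*D*R) - 3) = √(-3 + D + 3*D*R))
C(5, Q(T(2), 2))/(-124 - 492) = √(-3 + 0 + 3*0*5)/(-124 - 492) = √(-3 + 0 + 0)/(-616) = √(-3)*(-1/616) = (I*√3)*(-1/616) = -I*√3/616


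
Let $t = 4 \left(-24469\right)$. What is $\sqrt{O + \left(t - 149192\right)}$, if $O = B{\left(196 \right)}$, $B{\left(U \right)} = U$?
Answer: $2 i \sqrt{61718} \approx 496.86 i$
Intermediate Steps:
$t = -97876$
$O = 196$
$\sqrt{O + \left(t - 149192\right)} = \sqrt{196 - 247068} = \sqrt{-246872} = 2 i \sqrt{61718}$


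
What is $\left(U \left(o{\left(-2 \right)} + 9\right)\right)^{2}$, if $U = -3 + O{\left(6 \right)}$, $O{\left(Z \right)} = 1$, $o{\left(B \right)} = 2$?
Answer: $484$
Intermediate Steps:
$U = -2$ ($U = -3 + 1 = -2$)
$\left(U \left(o{\left(-2 \right)} + 9\right)\right)^{2} = \left(- 2 \left(2 + 9\right)\right)^{2} = \left(\left(-2\right) 11\right)^{2} = \left(-22\right)^{2} = 484$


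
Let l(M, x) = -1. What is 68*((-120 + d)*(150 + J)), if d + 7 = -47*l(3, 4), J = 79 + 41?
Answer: -1468800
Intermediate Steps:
J = 120
d = 40 (d = -7 - 47*(-1) = -7 + 47 = 40)
68*((-120 + d)*(150 + J)) = 68*((-120 + 40)*(150 + 120)) = 68*(-80*270) = 68*(-21600) = -1468800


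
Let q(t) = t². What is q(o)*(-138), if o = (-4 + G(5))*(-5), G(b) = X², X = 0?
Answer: -55200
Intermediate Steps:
G(b) = 0 (G(b) = 0² = 0)
o = 20 (o = (-4 + 0)*(-5) = -4*(-5) = 20)
q(o)*(-138) = 20²*(-138) = 400*(-138) = -55200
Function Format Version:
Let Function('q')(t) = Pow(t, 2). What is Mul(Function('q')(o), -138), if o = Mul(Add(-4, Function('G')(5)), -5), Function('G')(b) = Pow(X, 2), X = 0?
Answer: -55200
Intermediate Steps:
Function('G')(b) = 0 (Function('G')(b) = Pow(0, 2) = 0)
o = 20 (o = Mul(Add(-4, 0), -5) = Mul(-4, -5) = 20)
Mul(Function('q')(o), -138) = Mul(Pow(20, 2), -138) = Mul(400, -138) = -55200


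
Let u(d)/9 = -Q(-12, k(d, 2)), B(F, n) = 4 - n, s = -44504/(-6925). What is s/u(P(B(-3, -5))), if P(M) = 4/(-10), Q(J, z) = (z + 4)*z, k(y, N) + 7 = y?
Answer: -44504/1568097 ≈ -0.028381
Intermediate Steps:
k(y, N) = -7 + y
s = 44504/6925 (s = -44504*(-1/6925) = 44504/6925 ≈ 6.4266)
Q(J, z) = z*(4 + z) (Q(J, z) = (4 + z)*z = z*(4 + z))
P(M) = -⅖ (P(M) = 4*(-⅒) = -⅖)
u(d) = -9*(-7 + d)*(-3 + d) (u(d) = 9*(-(-7 + d)*(4 + (-7 + d))) = 9*(-(-7 + d)*(-3 + d)) = -9*(-7 + d)*(-3 + d))
s/u(P(B(-3, -5))) = 44504/(6925*((-9*(-7 - ⅖)*(-3 - ⅖)))) = 44504/(6925*((-9*(-37/5)*(-17/5)))) = 44504/(6925*(-5661/25)) = (44504/6925)*(-25/5661) = -44504/1568097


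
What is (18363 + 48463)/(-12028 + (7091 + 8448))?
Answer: 66826/3511 ≈ 19.033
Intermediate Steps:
(18363 + 48463)/(-12028 + (7091 + 8448)) = 66826/(-12028 + 15539) = 66826/3511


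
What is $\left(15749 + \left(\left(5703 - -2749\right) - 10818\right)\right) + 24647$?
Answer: $38030$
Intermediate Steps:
$\left(15749 + \left(\left(5703 - -2749\right) - 10818\right)\right) + 24647 = \left(15749 + \left(\left(5703 + 2749\right) - 10818\right)\right) + 24647 = \left(15749 + \left(8452 - 10818\right)\right) + 24647 = \left(15749 - 2366\right) + 24647 = 13383 + 24647 = 38030$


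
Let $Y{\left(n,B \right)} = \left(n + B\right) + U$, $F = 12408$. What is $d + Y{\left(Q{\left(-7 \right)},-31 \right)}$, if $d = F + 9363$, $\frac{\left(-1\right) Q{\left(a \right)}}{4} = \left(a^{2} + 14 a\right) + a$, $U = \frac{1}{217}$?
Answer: $\frac{4766189}{217} \approx 21964.0$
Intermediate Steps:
$U = \frac{1}{217} \approx 0.0046083$
$Q{\left(a \right)} = - 60 a - 4 a^{2}$ ($Q{\left(a \right)} = - 4 \left(\left(a^{2} + 14 a\right) + a\right) = - 4 \left(a^{2} + 15 a\right) = - 60 a - 4 a^{2}$)
$d = 21771$ ($d = 12408 + 9363 = 21771$)
$Y{\left(n,B \right)} = \frac{1}{217} + B + n$ ($Y{\left(n,B \right)} = \left(n + B\right) + \frac{1}{217} = \left(B + n\right) + \frac{1}{217} = \frac{1}{217} + B + n$)
$d + Y{\left(Q{\left(-7 \right)},-31 \right)} = 21771 - \left(\frac{6726}{217} - 28 \left(15 - 7\right)\right) = 21771 - \left(\frac{6726}{217} - 224\right) = 21771 + \left(\frac{1}{217} - 31 + 224\right) = 21771 + \frac{41882}{217} = \frac{4766189}{217}$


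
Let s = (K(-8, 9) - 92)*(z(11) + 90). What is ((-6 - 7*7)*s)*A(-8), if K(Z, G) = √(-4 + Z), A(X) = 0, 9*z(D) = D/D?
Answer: 0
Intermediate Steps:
z(D) = ⅑ (z(D) = (D/D)/9 = (⅑)*1 = ⅑)
s = -74612/9 + 1622*I*√3/9 (s = (√(-4 - 8) - 92)*(⅑ + 90) = (√(-12) - 92)*(811/9) = (2*I*√3 - 92)*(811/9) = (-92 + 2*I*√3)*(811/9) = -74612/9 + 1622*I*√3/9 ≈ -8290.2 + 312.15*I)
((-6 - 7*7)*s)*A(-8) = ((-6 - 7*7)*(-74612/9 + 1622*I*√3/9))*0 = ((-6 - 49)*(-74612/9 + 1622*I*√3/9))*0 = -55*(-74612/9 + 1622*I*√3/9)*0 = (4103660/9 - 89210*I*√3/9)*0 = 0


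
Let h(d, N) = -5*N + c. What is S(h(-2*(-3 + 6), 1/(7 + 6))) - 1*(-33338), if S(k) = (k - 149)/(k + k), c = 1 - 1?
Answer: 167661/5 ≈ 33532.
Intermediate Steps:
c = 0
h(d, N) = -5*N (h(d, N) = -5*N + 0 = -5*N)
S(k) = (-149 + k)/(2*k) (S(k) = (-149 + k)/((2*k)) = (-149 + k)*(1/(2*k)) = (-149 + k)/(2*k))
S(h(-2*(-3 + 6), 1/(7 + 6))) - 1*(-33338) = (-149 - 5/(7 + 6))/(2*((-5/(7 + 6)))) - 1*(-33338) = (-149 - 5/13)/(2*((-5/13))) + 33338 = (-149 - 5*1/13)/(2*((-5*1/13))) + 33338 = (-149 - 5/13)/(2*(-5/13)) + 33338 = (½)*(-13/5)*(-1942/13) + 33338 = 971/5 + 33338 = 167661/5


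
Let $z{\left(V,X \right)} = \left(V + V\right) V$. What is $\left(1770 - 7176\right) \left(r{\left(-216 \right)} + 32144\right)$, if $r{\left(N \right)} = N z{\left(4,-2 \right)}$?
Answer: $-136404192$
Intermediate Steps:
$z{\left(V,X \right)} = 2 V^{2}$ ($z{\left(V,X \right)} = 2 V V = 2 V^{2}$)
$r{\left(N \right)} = 32 N$ ($r{\left(N \right)} = N 2 \cdot 4^{2} = N 2 \cdot 16 = N 32 = 32 N$)
$\left(1770 - 7176\right) \left(r{\left(-216 \right)} + 32144\right) = \left(1770 - 7176\right) \left(32 \left(-216\right) + 32144\right) = - 5406 \left(-6912 + 32144\right) = \left(-5406\right) 25232 = -136404192$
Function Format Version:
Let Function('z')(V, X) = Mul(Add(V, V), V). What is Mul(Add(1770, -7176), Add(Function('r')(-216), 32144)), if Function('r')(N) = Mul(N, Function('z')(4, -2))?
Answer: -136404192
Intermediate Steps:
Function('z')(V, X) = Mul(2, Pow(V, 2)) (Function('z')(V, X) = Mul(Mul(2, V), V) = Mul(2, Pow(V, 2)))
Function('r')(N) = Mul(32, N) (Function('r')(N) = Mul(N, Mul(2, Pow(4, 2))) = Mul(N, Mul(2, 16)) = Mul(N, 32) = Mul(32, N))
Mul(Add(1770, -7176), Add(Function('r')(-216), 32144)) = Mul(Add(1770, -7176), Add(Mul(32, -216), 32144)) = Mul(-5406, Add(-6912, 32144)) = Mul(-5406, 25232) = -136404192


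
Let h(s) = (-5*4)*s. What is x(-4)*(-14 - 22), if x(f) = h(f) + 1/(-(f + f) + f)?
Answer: -2889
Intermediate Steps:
h(s) = -20*s
x(f) = -1/f - 20*f (x(f) = -20*f + 1/(-(f + f) + f) = -20*f + 1/(-2*f + f) = -20*f + 1/(-f) = -20*f - 1/f = -1/f - 20*f)
x(-4)*(-14 - 22) = (-1/(-4) - 20*(-4))*(-14 - 22) = (-1*(-¼) + 80)*(-36) = (¼ + 80)*(-36) = (321/4)*(-36) = -2889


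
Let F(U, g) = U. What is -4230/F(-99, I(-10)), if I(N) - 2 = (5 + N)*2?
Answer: 470/11 ≈ 42.727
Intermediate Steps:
I(N) = 12 + 2*N (I(N) = 2 + (5 + N)*2 = 2 + (10 + 2*N) = 12 + 2*N)
-4230/F(-99, I(-10)) = -4230/(-99) = -4230*(-1/99) = 470/11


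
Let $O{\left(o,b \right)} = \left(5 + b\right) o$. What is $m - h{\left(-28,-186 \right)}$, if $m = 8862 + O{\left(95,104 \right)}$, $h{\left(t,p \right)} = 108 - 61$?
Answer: $19170$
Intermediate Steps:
$O{\left(o,b \right)} = o \left(5 + b\right)$
$h{\left(t,p \right)} = 47$
$m = 19217$ ($m = 8862 + 95 \left(5 + 104\right) = 8862 + 95 \cdot 109 = 8862 + 10355 = 19217$)
$m - h{\left(-28,-186 \right)} = 19217 - 47 = 19170$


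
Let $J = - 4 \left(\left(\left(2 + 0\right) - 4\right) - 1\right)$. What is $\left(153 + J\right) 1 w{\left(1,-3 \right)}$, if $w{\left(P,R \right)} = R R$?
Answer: $1485$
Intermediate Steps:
$w{\left(P,R \right)} = R^{2}$
$J = 12$ ($J = - 4 \left(\left(2 - 4\right) - 1\right) = - 4 \left(-2 - 1\right) = \left(-4\right) \left(-3\right) = 12$)
$\left(153 + J\right) 1 w{\left(1,-3 \right)} = \left(153 + 12\right) 1 \left(-3\right)^{2} = 165 \cdot 1 \cdot 9 = 165 \cdot 9 = 1485$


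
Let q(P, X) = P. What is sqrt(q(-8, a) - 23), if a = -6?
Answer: I*sqrt(31) ≈ 5.5678*I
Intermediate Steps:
sqrt(q(-8, a) - 23) = sqrt(-8 - 23) = sqrt(-31) = I*sqrt(31)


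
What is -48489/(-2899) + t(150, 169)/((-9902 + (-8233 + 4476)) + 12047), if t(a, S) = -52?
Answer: 1506058/89869 ≈ 16.758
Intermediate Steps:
-48489/(-2899) + t(150, 169)/((-9902 + (-8233 + 4476)) + 12047) = -48489/(-2899) - 52/((-9902 + (-8233 + 4476)) + 12047) = -48489*(-1/2899) - 52/((-9902 - 3757) + 12047) = 48489/2899 - 52/(-13659 + 12047) = 48489/2899 - 52/(-1612) = 48489/2899 - 52*(-1/1612) = 48489/2899 + 1/31 = 1506058/89869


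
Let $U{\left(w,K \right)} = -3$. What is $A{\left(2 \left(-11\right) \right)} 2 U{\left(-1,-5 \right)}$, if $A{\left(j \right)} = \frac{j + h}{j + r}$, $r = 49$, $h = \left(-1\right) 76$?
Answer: $\frac{196}{9} \approx 21.778$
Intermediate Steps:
$h = -76$
$A{\left(j \right)} = \frac{-76 + j}{49 + j}$ ($A{\left(j \right)} = \frac{j - 76}{j + 49} = \frac{-76 + j}{49 + j}$)
$A{\left(2 \left(-11\right) \right)} 2 U{\left(-1,-5 \right)} = \frac{-76 + 2 \left(-11\right)}{49 + 2 \left(-11\right)} 2 \left(-3\right) = \frac{-76 - 22}{49 - 22} \left(-6\right) = \frac{1}{27} \left(-98\right) \left(-6\right) = \left(- \frac{98}{27}\right) \left(-6\right) = \frac{196}{9}$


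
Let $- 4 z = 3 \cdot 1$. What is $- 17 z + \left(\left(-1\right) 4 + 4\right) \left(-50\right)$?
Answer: $\frac{51}{4} \approx 12.75$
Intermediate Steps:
$z = - \frac{3}{4}$ ($z = - \frac{3 \cdot 1}{4} = \left(- \frac{1}{4}\right) 3 = - \frac{3}{4} \approx -0.75$)
$- 17 z + \left(\left(-1\right) 4 + 4\right) \left(-50\right) = \left(-17\right) \left(- \frac{3}{4}\right) + \left(\left(-1\right) 4 + 4\right) \left(-50\right) = \frac{51}{4} + \left(-4 + 4\right) \left(-50\right) = \frac{51}{4} + 0 \left(-50\right) = \frac{51}{4} + 0 = \frac{51}{4}$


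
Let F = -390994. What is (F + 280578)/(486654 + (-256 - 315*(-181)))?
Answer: -110416/543413 ≈ -0.20319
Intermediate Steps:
(F + 280578)/(486654 + (-256 - 315*(-181))) = (-390994 + 280578)/(486654 + (-256 - 315*(-181))) = -110416/(486654 + (-256 + 57015)) = -110416/(486654 + 56759) = -110416/543413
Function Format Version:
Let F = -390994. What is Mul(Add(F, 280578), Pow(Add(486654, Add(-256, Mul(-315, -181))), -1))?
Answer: Rational(-110416, 543413) ≈ -0.20319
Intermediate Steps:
Mul(Add(F, 280578), Pow(Add(486654, Add(-256, Mul(-315, -181))), -1)) = Mul(Add(-390994, 280578), Pow(Add(486654, Add(-256, Mul(-315, -181))), -1)) = Mul(-110416, Pow(Add(486654, Add(-256, 57015)), -1)) = Mul(-110416, Pow(Add(486654, 56759), -1)) = Mul(-110416, Pow(543413, -1)) = Mul(-110416, Rational(1, 543413)) = Rational(-110416, 543413)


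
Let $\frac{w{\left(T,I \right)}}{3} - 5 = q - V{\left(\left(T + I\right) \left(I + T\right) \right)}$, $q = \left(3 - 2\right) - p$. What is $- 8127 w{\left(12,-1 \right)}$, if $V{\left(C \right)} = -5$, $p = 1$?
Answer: $-243810$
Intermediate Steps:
$q = 0$ ($q = \left(3 - 2\right) - 1 = 1 - 1 = 0$)
$w{\left(T,I \right)} = 30$ ($w{\left(T,I \right)} = 15 + 3 \left(0 - -5\right) = 15 + 3 \left(0 + 5\right) = 15 + 3 \cdot 5 = 15 + 15 = 30$)
$- 8127 w{\left(12,-1 \right)} = \left(-8127\right) 30 = -243810$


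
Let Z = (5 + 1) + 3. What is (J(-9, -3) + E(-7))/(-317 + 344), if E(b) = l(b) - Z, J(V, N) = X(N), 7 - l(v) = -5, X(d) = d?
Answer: 0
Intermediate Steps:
l(v) = 12 (l(v) = 7 - 1*(-5) = 7 + 5 = 12)
J(V, N) = N
Z = 9 (Z = 6 + 3 = 9)
E(b) = 3 (E(b) = 12 - 1*9 = 12 - 9 = 3)
(J(-9, -3) + E(-7))/(-317 + 344) = (-3 + 3)/(-317 + 344) = 0/27 = 0*(1/27) = 0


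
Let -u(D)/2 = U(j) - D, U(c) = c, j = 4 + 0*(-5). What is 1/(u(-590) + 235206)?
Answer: 1/234018 ≈ 4.2732e-6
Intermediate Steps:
j = 4 (j = 4 + 0 = 4)
u(D) = -8 + 2*D (u(D) = -2*(4 - D) = -8 + 2*D)
1/(u(-590) + 235206) = 1/((-8 + 2*(-590)) + 235206) = 1/((-8 - 1180) + 235206) = 1/(-1188 + 235206) = 1/234018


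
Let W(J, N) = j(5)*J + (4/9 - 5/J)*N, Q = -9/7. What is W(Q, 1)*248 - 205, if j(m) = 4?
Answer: -8521/21 ≈ -405.76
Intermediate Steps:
Q = -9/7 (Q = -9*⅐ = -9/7 ≈ -1.2857)
W(J, N) = 4*J + N*(4/9 - 5/J) (W(J, N) = 4*J + (4/9 - 5/J)*N = 4*J + N*(4/9 - 5/J))
W(Q, 1)*248 - 205 = (4*(-9/7) + (4/9)*1 - 5*1/(-9/7))*248 - 205 = (-36/7 + 4/9 - 5*1*(-7/9))*248 - 205 = (-36/7 + 4/9 + 35/9)*248 - 205 = -17/21*248 - 205 = -4216/21 - 205 = -8521/21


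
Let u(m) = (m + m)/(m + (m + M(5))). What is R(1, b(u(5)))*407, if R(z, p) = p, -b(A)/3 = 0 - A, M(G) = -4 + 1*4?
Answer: 1221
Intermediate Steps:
M(G) = 0 (M(G) = -4 + 4 = 0)
u(m) = 1 (u(m) = (m + m)/(m + (m + 0)) = (2*m)/(m + m) = (2*m)/((2*m)) = (2*m)*(1/(2*m)) = 1)
b(A) = 3*A (b(A) = -3*(0 - A) = -(-3)*A = 3*A)
R(1, b(u(5)))*407 = (3*1)*407 = 3*407 = 1221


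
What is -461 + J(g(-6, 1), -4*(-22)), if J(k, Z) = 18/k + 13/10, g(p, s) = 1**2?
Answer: -4417/10 ≈ -441.70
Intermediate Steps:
g(p, s) = 1
J(k, Z) = 13/10 + 18/k (J(k, Z) = 18/k + 13*(1/10) = 18/k + 13/10 = 13/10 + 18/k)
-461 + J(g(-6, 1), -4*(-22)) = -461 + (13/10 + 18/1) = -461 + (13/10 + 18*1) = -461 + (13/10 + 18) = -461 + 193/10 = -4417/10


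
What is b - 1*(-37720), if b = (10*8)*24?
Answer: 39640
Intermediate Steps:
b = 1920 (b = 80*24 = 1920)
b - 1*(-37720) = 1920 - 1*(-37720) = 1920 + 37720 = 39640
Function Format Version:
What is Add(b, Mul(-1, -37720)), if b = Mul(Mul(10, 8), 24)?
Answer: 39640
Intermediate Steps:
b = 1920 (b = Mul(80, 24) = 1920)
Add(b, Mul(-1, -37720)) = Add(1920, Mul(-1, -37720)) = Add(1920, 37720) = 39640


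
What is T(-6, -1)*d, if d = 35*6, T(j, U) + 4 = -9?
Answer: -2730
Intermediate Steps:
T(j, U) = -13 (T(j, U) = -4 - 9 = -13)
d = 210
T(-6, -1)*d = -13*210 = -2730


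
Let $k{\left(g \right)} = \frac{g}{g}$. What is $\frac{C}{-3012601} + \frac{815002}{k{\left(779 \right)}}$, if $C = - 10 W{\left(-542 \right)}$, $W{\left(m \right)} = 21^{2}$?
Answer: $\frac{2455275844612}{3012601} \approx 8.15 \cdot 10^{5}$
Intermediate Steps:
$W{\left(m \right)} = 441$
$C = -4410$ ($C = \left(-10\right) 441 = -4410$)
$k{\left(g \right)} = 1$
$\frac{C}{-3012601} + \frac{815002}{k{\left(779 \right)}} = - \frac{4410}{-3012601} + \frac{815002}{1} = \left(-4410\right) \left(- \frac{1}{3012601}\right) + 815002 \cdot 1 = \frac{4410}{3012601} + 815002 = \frac{2455275844612}{3012601}$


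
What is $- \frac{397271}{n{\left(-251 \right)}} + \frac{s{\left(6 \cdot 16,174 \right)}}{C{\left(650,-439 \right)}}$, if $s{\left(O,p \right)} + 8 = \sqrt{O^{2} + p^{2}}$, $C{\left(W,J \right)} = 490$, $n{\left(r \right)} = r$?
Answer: $\frac{97330391}{61495} + \frac{3 \sqrt{1097}}{245} \approx 1583.1$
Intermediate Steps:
$s{\left(O,p \right)} = -8 + \sqrt{O^{2} + p^{2}}$
$- \frac{397271}{n{\left(-251 \right)}} + \frac{s{\left(6 \cdot 16,174 \right)}}{C{\left(650,-439 \right)}} = - \frac{397271}{-251} + \frac{-8 + \sqrt{\left(6 \cdot 16\right)^{2} + 174^{2}}}{490} = \left(-397271\right) \left(- \frac{1}{251}\right) + \left(-8 + \sqrt{96^{2} + 30276}\right) \frac{1}{490} = \frac{397271}{251} + \left(-8 + \sqrt{9216 + 30276}\right) \frac{1}{490} = \frac{397271}{251} + \left(-8 + \sqrt{39492}\right) \frac{1}{490} = \frac{397271}{251} + \left(-8 + 6 \sqrt{1097}\right) \frac{1}{490} = \frac{397271}{251} - \left(\frac{4}{245} - \frac{3 \sqrt{1097}}{245}\right) = \frac{97330391}{61495} + \frac{3 \sqrt{1097}}{245}$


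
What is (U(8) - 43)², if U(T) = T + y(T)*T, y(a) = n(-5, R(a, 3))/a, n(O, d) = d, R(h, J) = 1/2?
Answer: 4761/4 ≈ 1190.3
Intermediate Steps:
R(h, J) = ½
y(a) = 1/(2*a)
U(T) = ½ + T (U(T) = T + (1/(2*T))*T = T + ½ = ½ + T)
(U(8) - 43)² = ((½ + 8) - 43)² = (17/2 - 43)² = (-69/2)² = 4761/4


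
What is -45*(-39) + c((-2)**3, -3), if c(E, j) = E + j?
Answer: 1744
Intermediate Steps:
-45*(-39) + c((-2)**3, -3) = -45*(-39) + ((-2)**3 - 3) = 1755 + (-8 - 3) = 1755 - 11 = 1744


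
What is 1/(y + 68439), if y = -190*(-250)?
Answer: 1/115939 ≈ 8.6252e-6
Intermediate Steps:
y = 47500
1/(y + 68439) = 1/(47500 + 68439) = 1/115939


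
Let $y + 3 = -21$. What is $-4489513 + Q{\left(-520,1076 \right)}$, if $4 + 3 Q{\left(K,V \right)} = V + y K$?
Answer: $- \frac{13454987}{3} \approx -4.485 \cdot 10^{6}$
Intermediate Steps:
$y = -24$ ($y = -3 - 21 = -24$)
$Q{\left(K,V \right)} = - \frac{4}{3} - 8 K + \frac{V}{3}$ ($Q{\left(K,V \right)} = - \frac{4}{3} + \frac{V - 24 K}{3} = - \frac{4}{3} - \left(8 K - \frac{V}{3}\right) = - \frac{4}{3} - 8 K + \frac{V}{3}$)
$-4489513 + Q{\left(-520,1076 \right)} = -4489513 - - \frac{13552}{3} = -4489513 + \left(- \frac{4}{3} + 4160 + \frac{1076}{3}\right) = -4489513 + \frac{13552}{3} = - \frac{13454987}{3}$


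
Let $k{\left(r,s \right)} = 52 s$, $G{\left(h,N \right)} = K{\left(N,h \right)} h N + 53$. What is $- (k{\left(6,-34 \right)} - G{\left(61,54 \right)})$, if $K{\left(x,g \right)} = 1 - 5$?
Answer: $-11355$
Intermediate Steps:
$K{\left(x,g \right)} = -4$ ($K{\left(x,g \right)} = 1 - 5 = -4$)
$G{\left(h,N \right)} = 53 - 4 N h$ ($G{\left(h,N \right)} = - 4 h N + 53 = - 4 N h + 53 = 53 - 4 N h$)
$- (k{\left(6,-34 \right)} - G{\left(61,54 \right)}) = - (52 \left(-34\right) - \left(53 - 216 \cdot 61\right)) = - (-1768 - \left(53 - 13176\right)) = - (-1768 - -13123) = - (-1768 + 13123) = \left(-1\right) 11355 = -11355$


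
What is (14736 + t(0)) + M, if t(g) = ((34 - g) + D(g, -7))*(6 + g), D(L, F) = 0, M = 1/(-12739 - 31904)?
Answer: 666966419/44643 ≈ 14940.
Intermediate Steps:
M = -1/44643 (M = 1/(-44643) = -1/44643 ≈ -2.2400e-5)
t(g) = (6 + g)*(34 - g) (t(g) = ((34 - g) + 0)*(6 + g) = (34 - g)*(6 + g) = (6 + g)*(34 - g))
(14736 + t(0)) + M = (14736 + (204 - 1*0² + 28*0)) - 1/44643 = (14736 + (204 - 1*0 + 0)) - 1/44643 = (14736 + (204 + 0 + 0)) - 1/44643 = (14736 + 204) - 1/44643 = 14940 - 1/44643 = 666966419/44643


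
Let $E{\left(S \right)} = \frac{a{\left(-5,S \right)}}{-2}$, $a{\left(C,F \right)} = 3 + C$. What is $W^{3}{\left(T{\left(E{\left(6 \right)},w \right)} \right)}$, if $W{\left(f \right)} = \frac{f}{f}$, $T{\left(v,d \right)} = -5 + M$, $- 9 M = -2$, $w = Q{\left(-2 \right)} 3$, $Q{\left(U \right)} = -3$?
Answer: $1$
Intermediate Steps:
$w = -9$ ($w = \left(-3\right) 3 = -9$)
$M = \frac{2}{9}$ ($M = \left(- \frac{1}{9}\right) \left(-2\right) = \frac{2}{9} \approx 0.22222$)
$E{\left(S \right)} = 1$ ($E{\left(S \right)} = \frac{3 - 5}{-2} = \left(-2\right) \left(- \frac{1}{2}\right) = 1$)
$T{\left(v,d \right)} = - \frac{43}{9}$ ($T{\left(v,d \right)} = -5 + \frac{2}{9} = - \frac{43}{9}$)
$W{\left(f \right)} = 1$
$W^{3}{\left(T{\left(E{\left(6 \right)},w \right)} \right)} = 1^{3} = 1$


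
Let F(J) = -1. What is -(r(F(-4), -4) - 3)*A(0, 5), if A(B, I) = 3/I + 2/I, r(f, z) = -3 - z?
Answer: 2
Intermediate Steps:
A(B, I) = 5/I
-(r(F(-4), -4) - 3)*A(0, 5) = -((-3 - 1*(-4)) - 3)*5/5 = -((-3 + 4) - 3)*5*(⅕) = -(1 - 3) = -(-2) = -1*(-2) = 2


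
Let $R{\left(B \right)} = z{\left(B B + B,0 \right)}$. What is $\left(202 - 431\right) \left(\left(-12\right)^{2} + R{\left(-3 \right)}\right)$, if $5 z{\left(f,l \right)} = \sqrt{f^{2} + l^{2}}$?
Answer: $- \frac{166254}{5} \approx -33251.0$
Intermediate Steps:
$z{\left(f,l \right)} = \frac{\sqrt{f^{2} + l^{2}}}{5}$
$R{\left(B \right)} = \frac{\sqrt{\left(B + B^{2}\right)^{2}}}{5}$ ($R{\left(B \right)} = \frac{\sqrt{\left(B B + B\right)^{2} + 0^{2}}}{5} = \frac{\sqrt{\left(B^{2} + B\right)^{2} + 0}}{5} = \frac{\sqrt{\left(B + B^{2}\right)^{2} + 0}}{5} = \frac{\sqrt{\left(B + B^{2}\right)^{2}}}{5}$)
$\left(202 - 431\right) \left(\left(-12\right)^{2} + R{\left(-3 \right)}\right) = \left(202 - 431\right) \left(\left(-12\right)^{2} + \frac{\sqrt{\left(-3\right)^{2} \left(1 - 3\right)^{2}}}{5}\right) = - 229 \left(144 + \frac{\sqrt{9 \left(-2\right)^{2}}}{5}\right) = - 229 \left(144 + \frac{\sqrt{9 \cdot 4}}{5}\right) = - 229 \left(144 + \frac{\sqrt{36}}{5}\right) = - 229 \left(144 + \frac{1}{5} \cdot 6\right) = - 229 \left(144 + \frac{6}{5}\right) = \left(-229\right) \frac{726}{5} = - \frac{166254}{5}$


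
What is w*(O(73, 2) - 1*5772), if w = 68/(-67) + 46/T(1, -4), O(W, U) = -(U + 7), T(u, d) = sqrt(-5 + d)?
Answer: 393108/67 + 88642*I ≈ 5867.3 + 88642.0*I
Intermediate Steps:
O(W, U) = -7 - U (O(W, U) = -(7 + U) = -7 - U)
w = -68/67 - 46*I/3 (w = 68/(-67) + 46/(sqrt(-5 - 4)) = 68*(-1/67) + 46/(sqrt(-9)) = -68/67 + 46/((3*I)) = -68/67 + 46*(-I/3) = -68/67 - 46*I/3 ≈ -1.0149 - 15.333*I)
w*(O(73, 2) - 1*5772) = (-68/67 - 46*I/3)*((-7 - 1*2) - 1*5772) = (-68/67 - 46*I/3)*((-7 - 2) - 5772) = (-68/67 - 46*I/3)*(-9 - 5772) = (-68/67 - 46*I/3)*(-5781) = 393108/67 + 88642*I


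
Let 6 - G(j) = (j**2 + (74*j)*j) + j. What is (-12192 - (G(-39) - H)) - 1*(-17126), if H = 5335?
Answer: 124299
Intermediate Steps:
G(j) = 6 - j - 75*j**2 (G(j) = 6 - ((j**2 + (74*j)*j) + j) = 6 - ((j**2 + 74*j**2) + j) = 6 - (75*j**2 + j) = 6 - (j + 75*j**2) = 6 + (-j - 75*j**2) = 6 - j - 75*j**2)
(-12192 - (G(-39) - H)) - 1*(-17126) = (-12192 - ((6 - 1*(-39) - 75*(-39)**2) - 1*5335)) - 1*(-17126) = (-12192 - ((6 + 39 - 75*1521) - 5335)) + 17126 = (-12192 - ((6 + 39 - 114075) - 5335)) + 17126 = (-12192 - (-114030 - 5335)) + 17126 = (-12192 - 1*(-119365)) + 17126 = (-12192 + 119365) + 17126 = 107173 + 17126 = 124299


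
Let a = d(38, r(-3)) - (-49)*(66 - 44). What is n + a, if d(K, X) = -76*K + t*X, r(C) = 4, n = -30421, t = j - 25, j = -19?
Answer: -32407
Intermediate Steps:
t = -44 (t = -19 - 25 = -44)
d(K, X) = -76*K - 44*X
a = -1986 (a = (-76*38 - 44*4) - (-49)*(66 - 44) = (-2888 - 176) - (-49)*22 = -3064 - 1*(-1078) = -3064 + 1078 = -1986)
n + a = -30421 - 1986 = -32407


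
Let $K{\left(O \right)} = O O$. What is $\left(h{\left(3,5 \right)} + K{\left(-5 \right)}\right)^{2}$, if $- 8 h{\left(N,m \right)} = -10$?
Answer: $\frac{11025}{16} \approx 689.06$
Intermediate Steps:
$h{\left(N,m \right)} = \frac{5}{4}$ ($h{\left(N,m \right)} = \left(- \frac{1}{8}\right) \left(-10\right) = \frac{5}{4}$)
$K{\left(O \right)} = O^{2}$
$\left(h{\left(3,5 \right)} + K{\left(-5 \right)}\right)^{2} = \left(\frac{5}{4} + \left(-5\right)^{2}\right)^{2} = \left(\frac{5}{4} + 25\right)^{2} = \left(\frac{105}{4}\right)^{2} = \frac{11025}{16}$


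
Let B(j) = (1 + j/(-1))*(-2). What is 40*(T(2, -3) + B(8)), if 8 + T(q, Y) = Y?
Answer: 120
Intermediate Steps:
T(q, Y) = -8 + Y
B(j) = -2 + 2*j (B(j) = (1 + j*(-1))*(-2) = (1 - j)*(-2) = -2 + 2*j)
40*(T(2, -3) + B(8)) = 40*((-8 - 3) + (-2 + 2*8)) = 40*(-11 + (-2 + 16)) = 40*(-11 + 14) = 40*3 = 120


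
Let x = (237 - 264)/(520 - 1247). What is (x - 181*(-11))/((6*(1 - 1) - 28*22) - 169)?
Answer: -1447484/570695 ≈ -2.5364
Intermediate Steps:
x = 27/727 (x = -27/(-727) = -27*(-1/727) = 27/727 ≈ 0.037139)
(x - 181*(-11))/((6*(1 - 1) - 28*22) - 169) = (27/727 - 181*(-11))/((6*(1 - 1) - 28*22) - 169) = (27/727 + 1991)/((6*0 - 616) - 169) = 1447484/(727*((0 - 616) - 169)) = 1447484/(727*(-616 - 169)) = (1447484/727)/(-785) = (1447484/727)*(-1/785) = -1447484/570695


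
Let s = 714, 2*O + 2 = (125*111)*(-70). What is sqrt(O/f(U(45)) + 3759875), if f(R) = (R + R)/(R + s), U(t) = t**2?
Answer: 2*sqrt(1737170517)/45 ≈ 1852.4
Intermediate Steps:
O = -485626 (O = -1 + ((125*111)*(-70))/2 = -1 + (13875*(-70))/2 = -1 + (1/2)*(-971250) = -1 - 485625 = -485626)
f(R) = 2*R/(714 + R) (f(R) = (R + R)/(R + 714) = (2*R)/(714 + R) = 2*R/(714 + R))
sqrt(O/f(U(45)) + 3759875) = sqrt(-485626/(2*45**2/(714 + 45**2)) + 3759875) = sqrt(-485626/(2*2025/(714 + 2025)) + 3759875) = sqrt(-485626/(2*2025/2739) + 3759875) = sqrt(-485626/(2*2025*(1/2739)) + 3759875) = sqrt(-485626/1350/913 + 3759875) = sqrt(-485626*913/1350 + 3759875) = sqrt(-221688269/675 + 3759875) = sqrt(2316227356/675) = 2*sqrt(1737170517)/45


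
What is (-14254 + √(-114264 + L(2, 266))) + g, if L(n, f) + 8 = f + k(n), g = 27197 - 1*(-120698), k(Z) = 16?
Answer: 133641 + I*√113990 ≈ 1.3364e+5 + 337.62*I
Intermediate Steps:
g = 147895 (g = 27197 + 120698 = 147895)
L(n, f) = 8 + f (L(n, f) = -8 + (f + 16) = -8 + (16 + f) = 8 + f)
(-14254 + √(-114264 + L(2, 266))) + g = (-14254 + √(-114264 + (8 + 266))) + 147895 = (-14254 + √(-114264 + 274)) + 147895 = (-14254 + √(-113990)) + 147895 = (-14254 + I*√113990) + 147895 = 133641 + I*√113990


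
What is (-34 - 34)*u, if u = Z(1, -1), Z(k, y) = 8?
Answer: -544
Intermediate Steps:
u = 8
(-34 - 34)*u = (-34 - 34)*8 = -68*8 = -544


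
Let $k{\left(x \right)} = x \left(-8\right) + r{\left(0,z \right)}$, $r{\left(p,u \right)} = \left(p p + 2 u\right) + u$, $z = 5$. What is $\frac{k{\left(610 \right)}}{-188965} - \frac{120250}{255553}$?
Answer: $- \frac{613707883}{1379730647} \approx -0.4448$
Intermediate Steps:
$r{\left(p,u \right)} = p^{2} + 3 u$ ($r{\left(p,u \right)} = \left(p^{2} + 2 u\right) + u = p^{2} + 3 u$)
$k{\left(x \right)} = 15 - 8 x$ ($k{\left(x \right)} = x \left(-8\right) + \left(0^{2} + 3 \cdot 5\right) = - 8 x + \left(0 + 15\right) = - 8 x + 15 = 15 - 8 x$)
$\frac{k{\left(610 \right)}}{-188965} - \frac{120250}{255553} = \frac{15 - 4880}{-188965} - \frac{120250}{255553} = \left(15 - 4880\right) \left(- \frac{1}{188965}\right) - \frac{120250}{255553} = \left(-4865\right) \left(- \frac{1}{188965}\right) - \frac{120250}{255553} = \frac{139}{5399} - \frac{120250}{255553} = - \frac{613707883}{1379730647}$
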